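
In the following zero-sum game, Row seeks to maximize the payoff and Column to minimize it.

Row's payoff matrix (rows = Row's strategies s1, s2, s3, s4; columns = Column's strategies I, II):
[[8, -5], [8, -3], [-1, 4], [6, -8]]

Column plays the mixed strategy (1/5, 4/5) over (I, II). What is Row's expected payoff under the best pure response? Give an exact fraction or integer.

s1: (8)·(1/5) + (-5)·(4/5) = -12/5.
s2: (8)·(1/5) + (-3)·(4/5) = -4/5.
s3: (-1)·(1/5) + (4)·(4/5) = 3.
s4: (6)·(1/5) + (-8)·(4/5) = -26/5.
The best pure response is s3 with expected payoff 3.

3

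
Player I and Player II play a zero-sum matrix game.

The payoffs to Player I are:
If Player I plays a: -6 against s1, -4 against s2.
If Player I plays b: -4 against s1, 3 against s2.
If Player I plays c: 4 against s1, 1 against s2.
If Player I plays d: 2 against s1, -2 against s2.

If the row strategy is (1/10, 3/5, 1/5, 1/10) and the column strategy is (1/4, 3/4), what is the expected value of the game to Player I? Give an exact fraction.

Against (1/4, 3/4), each row's expected payoff is a: -9/2; b: 5/4; c: 7/4; d: -1.
Taking the (1/10, 3/5, 1/5, 1/10)-weighted average: (1/10)·(-9/2) + (3/5)·(5/4) + (1/5)·(7/4) + (1/10)·(-1) = 11/20.

11/20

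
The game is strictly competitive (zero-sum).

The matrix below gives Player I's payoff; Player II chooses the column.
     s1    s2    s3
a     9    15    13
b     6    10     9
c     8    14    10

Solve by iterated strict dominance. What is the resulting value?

Row c is strictly dominated by row a (9>8, 15>14, 13>10); eliminate c.
Row b is strictly dominated by row a (9>6, 15>10, 13>9); eliminate b.
Column s2 is strictly dominated by s1 for Player II (9<15); eliminate s2.
Column s3 is strictly dominated by s1 for Player II (9<13); eliminate s3.
Only (a, s1) remains, with payoff 9.

9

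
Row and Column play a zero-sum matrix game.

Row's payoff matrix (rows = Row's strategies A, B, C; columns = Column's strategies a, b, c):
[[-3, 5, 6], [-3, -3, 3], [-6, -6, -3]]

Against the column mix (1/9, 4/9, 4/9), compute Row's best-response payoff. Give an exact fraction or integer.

A: (-3)·(1/9) + (5)·(4/9) + (6)·(4/9) = 41/9.
B: (-3)·(1/9) + (-3)·(4/9) + (3)·(4/9) = -1/3.
C: (-6)·(1/9) + (-6)·(4/9) + (-3)·(4/9) = -14/3.
The best pure response is A with expected payoff 41/9.

41/9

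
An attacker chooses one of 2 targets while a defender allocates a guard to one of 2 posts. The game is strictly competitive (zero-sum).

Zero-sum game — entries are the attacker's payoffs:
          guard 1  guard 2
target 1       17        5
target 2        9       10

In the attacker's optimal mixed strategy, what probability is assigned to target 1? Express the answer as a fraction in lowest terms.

Row minima are 5 and 9, so the attacker's maximin is 9; column maxima are 17 and 10, so the defender's minimax is 10. These differ, so the equilibrium is in mixed strategies.
Let the attacker play target 1 with probability p. The defender is indifferent when 17p + 9(1−p) = 5p + 10(1−p), giving p = 1/13.

1/13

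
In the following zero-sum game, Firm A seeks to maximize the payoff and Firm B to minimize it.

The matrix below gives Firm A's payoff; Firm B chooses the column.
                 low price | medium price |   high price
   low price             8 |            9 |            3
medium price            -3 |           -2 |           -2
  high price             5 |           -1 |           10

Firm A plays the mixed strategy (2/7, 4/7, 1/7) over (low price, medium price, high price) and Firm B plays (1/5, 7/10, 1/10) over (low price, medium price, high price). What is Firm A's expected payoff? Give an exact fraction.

89/70

Against (1/5, 7/10, 1/10), each row's expected payoff is low price: 41/5; medium price: -11/5; high price: 13/10.
Taking the (2/7, 4/7, 1/7)-weighted average: (2/7)·(41/5) + (4/7)·(-11/5) + (1/7)·(13/10) = 89/70.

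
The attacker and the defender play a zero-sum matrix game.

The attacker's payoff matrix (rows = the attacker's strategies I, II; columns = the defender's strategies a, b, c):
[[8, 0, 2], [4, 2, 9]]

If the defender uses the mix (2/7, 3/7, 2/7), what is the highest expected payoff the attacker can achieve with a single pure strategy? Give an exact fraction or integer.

32/7

I: (8)·(2/7) + (0)·(3/7) + (2)·(2/7) = 20/7.
II: (4)·(2/7) + (2)·(3/7) + (9)·(2/7) = 32/7.
The best pure response is II with expected payoff 32/7.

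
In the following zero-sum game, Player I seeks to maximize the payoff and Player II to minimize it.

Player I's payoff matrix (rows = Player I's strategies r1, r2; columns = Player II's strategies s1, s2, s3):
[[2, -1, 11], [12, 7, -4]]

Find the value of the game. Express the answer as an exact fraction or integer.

73/23

Column s1 is strictly dominated by s2 for Player II (it gives Player I more in every row).
The remaining 2×2 game on (r1, r2) × (s2, s3) has no saddle point. Let Player I play r1 with probability p; indifference gives −p + 7(1−p) = 11p − 4(1−p), so p = 11/23.
Similarly Player II's optimal q on s2 is 15/23, and the value is -1·(15/23) + (11)·(8/23) = 73/23.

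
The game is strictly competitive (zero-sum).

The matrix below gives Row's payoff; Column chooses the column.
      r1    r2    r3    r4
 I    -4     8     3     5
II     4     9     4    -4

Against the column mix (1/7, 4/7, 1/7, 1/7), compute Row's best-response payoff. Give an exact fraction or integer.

40/7

I: (-4)·(1/7) + (8)·(4/7) + (3)·(1/7) + (5)·(1/7) = 36/7.
II: (4)·(1/7) + (9)·(4/7) + (4)·(1/7) + (-4)·(1/7) = 40/7.
The best pure response is II with expected payoff 40/7.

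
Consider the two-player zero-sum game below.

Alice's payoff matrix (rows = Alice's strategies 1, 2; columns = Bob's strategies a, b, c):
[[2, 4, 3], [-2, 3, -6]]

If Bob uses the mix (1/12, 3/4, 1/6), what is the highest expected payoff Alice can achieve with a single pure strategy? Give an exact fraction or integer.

11/3

1: (2)·(1/12) + (4)·(3/4) + (3)·(1/6) = 11/3.
2: (-2)·(1/12) + (3)·(3/4) + (-6)·(1/6) = 13/12.
The best pure response is 1 with expected payoff 11/3.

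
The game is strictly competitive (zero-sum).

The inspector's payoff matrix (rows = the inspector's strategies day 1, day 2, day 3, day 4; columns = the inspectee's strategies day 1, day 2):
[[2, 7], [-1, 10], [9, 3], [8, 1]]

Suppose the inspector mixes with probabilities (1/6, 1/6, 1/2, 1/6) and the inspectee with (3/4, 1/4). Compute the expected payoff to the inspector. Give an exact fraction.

Against (3/4, 1/4), each row's expected payoff is day 1: 13/4; day 2: 7/4; day 3: 15/2; day 4: 25/4.
Taking the (1/6, 1/6, 1/2, 1/6)-weighted average: (1/6)·(13/4) + (1/6)·(7/4) + (1/2)·(15/2) + (1/6)·(25/4) = 45/8.

45/8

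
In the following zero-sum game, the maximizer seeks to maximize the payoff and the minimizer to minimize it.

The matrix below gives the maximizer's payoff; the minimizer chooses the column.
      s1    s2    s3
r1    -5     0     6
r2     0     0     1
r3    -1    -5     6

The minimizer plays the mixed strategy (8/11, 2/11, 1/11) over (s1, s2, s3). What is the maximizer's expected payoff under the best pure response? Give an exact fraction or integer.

r1: (-5)·(8/11) + (0)·(2/11) + (6)·(1/11) = -34/11.
r2: (0)·(8/11) + (0)·(2/11) + (1)·(1/11) = 1/11.
r3: (-1)·(8/11) + (-5)·(2/11) + (6)·(1/11) = -12/11.
The best pure response is r2 with expected payoff 1/11.

1/11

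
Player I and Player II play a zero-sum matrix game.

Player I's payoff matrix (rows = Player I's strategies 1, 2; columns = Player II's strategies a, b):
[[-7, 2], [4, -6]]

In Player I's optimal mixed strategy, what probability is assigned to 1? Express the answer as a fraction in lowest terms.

Row minima are -7 and -6, so Player I's maximin is -6; column maxima are 4 and 2, so Player II's minimax is 2. These differ, so the equilibrium is in mixed strategies.
Let Player I play 1 with probability p. Player II is indifferent when −7p + 4(1−p) = 2p − 6(1−p), giving p = 10/19.

10/19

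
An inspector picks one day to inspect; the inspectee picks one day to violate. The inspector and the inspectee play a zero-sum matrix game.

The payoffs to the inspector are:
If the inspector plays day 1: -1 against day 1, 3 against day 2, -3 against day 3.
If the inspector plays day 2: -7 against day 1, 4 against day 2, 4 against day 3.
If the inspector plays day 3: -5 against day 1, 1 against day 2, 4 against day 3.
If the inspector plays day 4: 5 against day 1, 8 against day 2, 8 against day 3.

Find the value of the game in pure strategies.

Row minima: -3, -7, -5, 5 → the inspector's maximin is 5.
Column maxima: 5, 8, 8 → the inspectee's minimax is 5.
They coincide at (day 4, day 1), so the value is 5.

5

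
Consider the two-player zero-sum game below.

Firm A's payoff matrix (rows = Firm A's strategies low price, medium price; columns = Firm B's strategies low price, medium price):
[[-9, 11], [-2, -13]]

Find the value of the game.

Row minima are -9 and -13, so Firm A's maximin is -9; column maxima are -2 and 11, so Firm B's minimax is -2. These differ, so the equilibrium is in mixed strategies.
Let Firm A play low price with probability p. Firm B is indifferent when −9p − 2(1−p) = 11p − 13(1−p), giving p = 11/31.
Let Firm B play low price with probability q. Firm A is indifferent when −9q + 11(1−q) = −2q − 13(1−q), giving q = 24/31.
The value is -9·(24/31) + (11)·(7/31) = -139/31.

-139/31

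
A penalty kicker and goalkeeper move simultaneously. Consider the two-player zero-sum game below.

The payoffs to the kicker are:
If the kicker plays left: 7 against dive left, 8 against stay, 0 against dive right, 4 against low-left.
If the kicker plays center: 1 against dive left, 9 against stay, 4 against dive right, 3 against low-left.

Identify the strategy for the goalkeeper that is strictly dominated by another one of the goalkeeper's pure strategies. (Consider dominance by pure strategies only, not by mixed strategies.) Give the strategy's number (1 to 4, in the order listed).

The goalkeeper prefers columns that give the kicker less. Compare stay with dive left: 7 < 8, 1 < 9.
So dive left strictly dominates stay for the goalkeeper; stay is strictly dominated.

2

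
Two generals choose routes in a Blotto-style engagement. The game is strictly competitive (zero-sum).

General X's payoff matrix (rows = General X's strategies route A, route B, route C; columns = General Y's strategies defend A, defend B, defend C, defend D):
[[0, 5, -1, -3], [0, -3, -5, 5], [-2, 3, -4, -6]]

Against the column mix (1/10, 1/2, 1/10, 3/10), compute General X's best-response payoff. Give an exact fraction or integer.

3/2

route A: (0)·(1/10) + (5)·(1/2) + (-1)·(1/10) + (-3)·(3/10) = 3/2.
route B: (0)·(1/10) + (-3)·(1/2) + (-5)·(1/10) + (5)·(3/10) = -1/2.
route C: (-2)·(1/10) + (3)·(1/2) + (-4)·(1/10) + (-6)·(3/10) = -9/10.
The best pure response is route A with expected payoff 3/2.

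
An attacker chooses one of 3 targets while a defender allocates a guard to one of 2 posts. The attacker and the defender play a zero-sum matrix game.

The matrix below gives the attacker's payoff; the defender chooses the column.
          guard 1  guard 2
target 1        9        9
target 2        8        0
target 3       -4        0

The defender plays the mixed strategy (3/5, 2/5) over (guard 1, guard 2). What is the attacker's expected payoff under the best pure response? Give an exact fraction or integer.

9

target 1: (9)·(3/5) + (9)·(2/5) = 9.
target 2: (8)·(3/5) + (0)·(2/5) = 24/5.
target 3: (-4)·(3/5) + (0)·(2/5) = -12/5.
The best pure response is target 1 with expected payoff 9.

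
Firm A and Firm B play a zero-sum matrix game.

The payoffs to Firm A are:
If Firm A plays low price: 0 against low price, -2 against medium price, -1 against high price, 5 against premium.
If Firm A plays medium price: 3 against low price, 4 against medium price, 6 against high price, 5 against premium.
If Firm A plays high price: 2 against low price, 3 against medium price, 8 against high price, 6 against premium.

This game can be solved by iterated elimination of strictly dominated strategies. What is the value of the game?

Row low price is strictly dominated by row high price (2>0, 3>-2, 8>-1, 6>5); eliminate low price.
Column high price is strictly dominated by low price for Firm B (3<6, 2<8); eliminate high price.
Column medium price is strictly dominated by low price for Firm B (3<4, 2<3); eliminate medium price.
Column premium is strictly dominated by low price for Firm B (3<5, 2<6); eliminate premium.
Row high price is strictly dominated by row medium price (3>2); eliminate high price.
Only (medium price, low price) remains, with payoff 3.

3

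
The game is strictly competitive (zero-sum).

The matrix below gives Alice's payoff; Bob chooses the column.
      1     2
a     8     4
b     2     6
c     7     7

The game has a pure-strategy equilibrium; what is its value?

7

Row minima: 4, 2, 7 → Alice's maximin is 7.
Column maxima: 8, 7 → Bob's minimax is 7.
They coincide at (c, 2), so the value is 7.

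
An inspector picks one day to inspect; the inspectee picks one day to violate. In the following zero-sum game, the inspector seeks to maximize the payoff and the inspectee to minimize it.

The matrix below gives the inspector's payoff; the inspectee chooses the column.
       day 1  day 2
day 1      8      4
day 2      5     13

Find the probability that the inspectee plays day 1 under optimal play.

3/4

Row minima are 4 and 5, so the inspector's maximin is 5; column maxima are 8 and 13, so the inspectee's minimax is 8. These differ, so the equilibrium is in mixed strategies.
Let the inspectee play day 1 with probability q. The inspector is indifferent when 8q + 4(1−q) = 5q + 13(1−q), giving q = 3/4.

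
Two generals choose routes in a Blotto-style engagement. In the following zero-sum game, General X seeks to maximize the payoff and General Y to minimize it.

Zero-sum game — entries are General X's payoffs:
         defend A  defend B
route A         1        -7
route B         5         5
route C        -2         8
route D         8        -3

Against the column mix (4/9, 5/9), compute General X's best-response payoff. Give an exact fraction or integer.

5

route A: (1)·(4/9) + (-7)·(5/9) = -31/9.
route B: (5)·(4/9) + (5)·(5/9) = 5.
route C: (-2)·(4/9) + (8)·(5/9) = 32/9.
route D: (8)·(4/9) + (-3)·(5/9) = 17/9.
The best pure response is route B with expected payoff 5.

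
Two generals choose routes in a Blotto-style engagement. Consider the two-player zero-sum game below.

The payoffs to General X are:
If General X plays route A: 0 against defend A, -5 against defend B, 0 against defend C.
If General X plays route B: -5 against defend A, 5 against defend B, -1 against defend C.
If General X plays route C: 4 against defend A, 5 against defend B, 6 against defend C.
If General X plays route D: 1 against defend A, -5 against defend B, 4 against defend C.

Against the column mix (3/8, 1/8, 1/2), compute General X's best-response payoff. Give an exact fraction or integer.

41/8

route A: (0)·(3/8) + (-5)·(1/8) + (0)·(1/2) = -5/8.
route B: (-5)·(3/8) + (5)·(1/8) + (-1)·(1/2) = -7/4.
route C: (4)·(3/8) + (5)·(1/8) + (6)·(1/2) = 41/8.
route D: (1)·(3/8) + (-5)·(1/8) + (4)·(1/2) = 7/4.
The best pure response is route C with expected payoff 41/8.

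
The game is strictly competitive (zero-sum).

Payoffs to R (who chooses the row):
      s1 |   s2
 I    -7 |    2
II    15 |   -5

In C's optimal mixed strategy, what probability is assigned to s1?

Row minima are -7 and -5, so R's maximin is -5; column maxima are 15 and 2, so C's minimax is 2. These differ, so the equilibrium is in mixed strategies.
Let C play s1 with probability q. R is indifferent when −7q + 2(1−q) = 15q − 5(1−q), giving q = 7/29.

7/29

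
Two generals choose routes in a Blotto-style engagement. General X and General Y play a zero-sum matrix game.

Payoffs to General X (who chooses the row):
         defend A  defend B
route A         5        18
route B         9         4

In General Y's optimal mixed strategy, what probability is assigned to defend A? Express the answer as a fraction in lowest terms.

Row minima are 5 and 4, so General X's maximin is 5; column maxima are 9 and 18, so General Y's minimax is 9. These differ, so the equilibrium is in mixed strategies.
Let General Y play defend A with probability q. General X is indifferent when 5q + 18(1−q) = 9q + 4(1−q), giving q = 7/9.

7/9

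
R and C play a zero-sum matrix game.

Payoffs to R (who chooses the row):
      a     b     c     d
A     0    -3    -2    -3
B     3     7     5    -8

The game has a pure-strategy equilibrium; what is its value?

-3

Row minima: -3, -8 → R's maximin is -3.
Column maxima: 3, 7, 5, -3 → C's minimax is -3.
They coincide at (A, d), so the value is -3.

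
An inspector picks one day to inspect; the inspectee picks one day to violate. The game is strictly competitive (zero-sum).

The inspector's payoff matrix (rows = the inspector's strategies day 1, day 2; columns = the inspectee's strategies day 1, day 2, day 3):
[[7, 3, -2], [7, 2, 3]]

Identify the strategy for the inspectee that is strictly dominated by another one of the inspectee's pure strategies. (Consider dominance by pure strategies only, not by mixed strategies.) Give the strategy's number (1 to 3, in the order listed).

The inspectee prefers columns that give the inspector less. Compare day 1 with day 2: 3 < 7, 2 < 7.
So day 2 strictly dominates day 1 for the inspectee; day 1 is strictly dominated.

1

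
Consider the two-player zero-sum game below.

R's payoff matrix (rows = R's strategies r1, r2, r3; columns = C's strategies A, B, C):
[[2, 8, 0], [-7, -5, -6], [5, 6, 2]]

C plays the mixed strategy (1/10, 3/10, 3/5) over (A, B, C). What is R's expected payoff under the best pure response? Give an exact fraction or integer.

r1: (2)·(1/10) + (8)·(3/10) + (0)·(3/5) = 13/5.
r2: (-7)·(1/10) + (-5)·(3/10) + (-6)·(3/5) = -29/5.
r3: (5)·(1/10) + (6)·(3/10) + (2)·(3/5) = 7/2.
The best pure response is r3 with expected payoff 7/2.

7/2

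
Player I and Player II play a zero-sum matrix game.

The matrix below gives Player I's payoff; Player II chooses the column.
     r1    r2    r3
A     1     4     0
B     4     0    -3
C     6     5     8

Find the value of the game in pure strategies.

Row minima: 0, -3, 5 → Player I's maximin is 5.
Column maxima: 6, 5, 8 → Player II's minimax is 5.
They coincide at (C, r2), so the value is 5.

5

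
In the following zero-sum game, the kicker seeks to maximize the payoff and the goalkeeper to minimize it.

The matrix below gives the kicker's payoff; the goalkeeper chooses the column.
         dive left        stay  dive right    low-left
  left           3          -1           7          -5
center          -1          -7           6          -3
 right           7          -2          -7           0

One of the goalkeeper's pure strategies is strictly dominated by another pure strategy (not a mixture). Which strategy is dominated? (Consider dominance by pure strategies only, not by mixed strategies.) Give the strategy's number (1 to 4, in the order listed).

1

The goalkeeper prefers columns that give the kicker less. Compare dive left with stay: -1 < 3, -7 < -1, -2 < 7.
So stay strictly dominates dive left for the goalkeeper; dive left is strictly dominated.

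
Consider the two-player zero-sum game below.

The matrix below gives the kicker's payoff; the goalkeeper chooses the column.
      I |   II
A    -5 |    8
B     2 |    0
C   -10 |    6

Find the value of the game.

16/15

Row C is strictly dominated by row A, so the kicker never plays it.
The remaining 2×2 game on (A, B) × (I, II) has no saddle point. Let the kicker play A with probability p; indifference gives −5p + 2(1−p) = 8p, so p = 2/15.
Similarly the goalkeeper's optimal q on I is 8/15, and the value is -5·(8/15) + (8)·(7/15) = 16/15.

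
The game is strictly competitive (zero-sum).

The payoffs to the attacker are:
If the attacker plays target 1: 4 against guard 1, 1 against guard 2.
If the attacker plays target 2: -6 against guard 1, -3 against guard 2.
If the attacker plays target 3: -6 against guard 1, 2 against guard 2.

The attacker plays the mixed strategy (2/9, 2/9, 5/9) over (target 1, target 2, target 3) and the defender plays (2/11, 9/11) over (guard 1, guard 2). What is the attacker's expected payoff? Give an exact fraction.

Against (2/11, 9/11), each row's expected payoff is target 1: 17/11; target 2: -39/11; target 3: 6/11.
Taking the (2/9, 2/9, 5/9)-weighted average: (2/9)·(17/11) + (2/9)·(-39/11) + (5/9)·(6/11) = -14/99.

-14/99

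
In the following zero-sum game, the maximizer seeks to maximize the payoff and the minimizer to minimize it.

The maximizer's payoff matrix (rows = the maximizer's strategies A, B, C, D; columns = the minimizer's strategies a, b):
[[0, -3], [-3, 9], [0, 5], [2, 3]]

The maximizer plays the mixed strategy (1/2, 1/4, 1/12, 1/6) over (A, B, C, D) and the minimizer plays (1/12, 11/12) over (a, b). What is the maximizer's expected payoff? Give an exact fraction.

215/144

Against (1/12, 11/12), each row's expected payoff is A: -11/4; B: 8; C: 55/12; D: 35/12.
Taking the (1/2, 1/4, 1/12, 1/6)-weighted average: (1/2)·(-11/4) + (1/4)·(8) + (1/12)·(55/12) + (1/6)·(35/12) = 215/144.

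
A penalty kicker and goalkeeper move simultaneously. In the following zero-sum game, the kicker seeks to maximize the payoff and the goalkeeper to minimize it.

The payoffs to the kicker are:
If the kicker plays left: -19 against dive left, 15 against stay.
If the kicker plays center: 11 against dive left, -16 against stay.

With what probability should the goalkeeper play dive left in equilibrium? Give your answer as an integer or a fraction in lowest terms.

Row minima are -19 and -16, so the kicker's maximin is -16; column maxima are 11 and 15, so the goalkeeper's minimax is 11. These differ, so the equilibrium is in mixed strategies.
Let the goalkeeper play dive left with probability q. The kicker is indifferent when −19q + 15(1−q) = 11q − 16(1−q), giving q = 31/61.

31/61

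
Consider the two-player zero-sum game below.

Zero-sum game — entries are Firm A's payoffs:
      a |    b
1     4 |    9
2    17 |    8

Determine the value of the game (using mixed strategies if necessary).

121/14

Row minima are 4 and 8, so Firm A's maximin is 8; column maxima are 17 and 9, so Firm B's minimax is 9. These differ, so the equilibrium is in mixed strategies.
Let Firm A play 1 with probability p. Firm B is indifferent when 4p + 17(1−p) = 9p + 8(1−p), giving p = 9/14.
Let Firm B play a with probability q. Firm A is indifferent when 4q + 9(1−q) = 17q + 8(1−q), giving q = 1/14.
The value is 4·(1/14) + (9)·(13/14) = 121/14.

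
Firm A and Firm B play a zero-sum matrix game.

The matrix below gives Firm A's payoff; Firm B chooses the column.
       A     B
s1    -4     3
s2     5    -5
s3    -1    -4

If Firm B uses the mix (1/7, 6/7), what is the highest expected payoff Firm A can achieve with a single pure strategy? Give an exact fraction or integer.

s1: (-4)·(1/7) + (3)·(6/7) = 2.
s2: (5)·(1/7) + (-5)·(6/7) = -25/7.
s3: (-1)·(1/7) + (-4)·(6/7) = -25/7.
The best pure response is s1 with expected payoff 2.

2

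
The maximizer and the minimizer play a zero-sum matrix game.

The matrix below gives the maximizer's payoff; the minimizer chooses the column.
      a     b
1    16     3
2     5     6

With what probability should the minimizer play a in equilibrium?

3/14

Row minima are 3 and 5, so the maximizer's maximin is 5; column maxima are 16 and 6, so the minimizer's minimax is 6. These differ, so the equilibrium is in mixed strategies.
Let the minimizer play a with probability q. The maximizer is indifferent when 16q + 3(1−q) = 5q + 6(1−q), giving q = 3/14.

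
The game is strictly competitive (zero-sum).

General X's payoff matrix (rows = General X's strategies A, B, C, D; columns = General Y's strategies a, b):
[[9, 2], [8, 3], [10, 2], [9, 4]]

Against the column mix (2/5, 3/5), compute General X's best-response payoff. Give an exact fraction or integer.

6

A: (9)·(2/5) + (2)·(3/5) = 24/5.
B: (8)·(2/5) + (3)·(3/5) = 5.
C: (10)·(2/5) + (2)·(3/5) = 26/5.
D: (9)·(2/5) + (4)·(3/5) = 6.
The best pure response is D with expected payoff 6.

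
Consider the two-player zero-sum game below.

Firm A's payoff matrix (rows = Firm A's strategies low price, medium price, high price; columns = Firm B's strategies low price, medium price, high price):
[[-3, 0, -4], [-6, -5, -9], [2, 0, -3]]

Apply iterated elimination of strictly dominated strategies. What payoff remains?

-3

Column medium price is strictly dominated by high price for Firm B (-4<0, -9<-5, -3<0); eliminate medium price.
Column low price is strictly dominated by high price for Firm B (-4<-3, -9<-6, -3<2); eliminate low price.
Row medium price is strictly dominated by row low price (-4>-9); eliminate medium price.
Row low price is strictly dominated by row high price (-3>-4); eliminate low price.
Only (high price, high price) remains, with payoff -3.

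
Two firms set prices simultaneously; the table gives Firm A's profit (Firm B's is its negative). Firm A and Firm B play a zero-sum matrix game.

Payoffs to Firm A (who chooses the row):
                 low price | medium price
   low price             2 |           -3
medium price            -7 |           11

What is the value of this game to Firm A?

Row minima are -3 and -7, so Firm A's maximin is -3; column maxima are 2 and 11, so Firm B's minimax is 2. These differ, so the equilibrium is in mixed strategies.
Let Firm A play low price with probability p. Firm B is indifferent when 2p − 7(1−p) = −3p + 11(1−p), giving p = 18/23.
Let Firm B play low price with probability q. Firm A is indifferent when 2q − 3(1−q) = −7q + 11(1−q), giving q = 14/23.
The value is 2·(14/23) + (-3)·(9/23) = 1/23.

1/23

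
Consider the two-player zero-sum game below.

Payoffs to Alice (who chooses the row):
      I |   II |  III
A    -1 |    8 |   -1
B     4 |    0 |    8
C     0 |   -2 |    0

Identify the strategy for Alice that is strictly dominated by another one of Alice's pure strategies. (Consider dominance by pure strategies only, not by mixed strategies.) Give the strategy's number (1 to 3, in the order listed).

3

Compare C with B: 4 > 0, 0 > -2, 8 > 0.
So B strictly dominates C for Alice; C is strictly dominated.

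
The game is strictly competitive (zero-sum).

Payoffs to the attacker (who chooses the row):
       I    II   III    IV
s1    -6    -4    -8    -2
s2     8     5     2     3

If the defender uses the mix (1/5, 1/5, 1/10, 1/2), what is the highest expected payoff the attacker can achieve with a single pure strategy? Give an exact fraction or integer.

43/10

s1: (-6)·(1/5) + (-4)·(1/5) + (-8)·(1/10) + (-2)·(1/2) = -19/5.
s2: (8)·(1/5) + (5)·(1/5) + (2)·(1/10) + (3)·(1/2) = 43/10.
The best pure response is s2 with expected payoff 43/10.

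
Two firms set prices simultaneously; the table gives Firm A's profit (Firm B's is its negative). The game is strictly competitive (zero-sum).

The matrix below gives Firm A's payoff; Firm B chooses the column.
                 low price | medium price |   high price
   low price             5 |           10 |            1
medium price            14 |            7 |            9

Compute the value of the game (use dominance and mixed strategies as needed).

83/11

Column low price is strictly dominated by high price for Firm B (it gives Firm A more in every row).
The remaining 2×2 game on (low price, medium price) × (medium price, high price) has no saddle point. Let Firm A play low price with probability p; indifference gives 10p + 7(1−p) = p + 9(1−p), so p = 2/11.
Similarly Firm B's optimal q on medium price is 8/11, and the value is 10·(8/11) + (1)·(3/11) = 83/11.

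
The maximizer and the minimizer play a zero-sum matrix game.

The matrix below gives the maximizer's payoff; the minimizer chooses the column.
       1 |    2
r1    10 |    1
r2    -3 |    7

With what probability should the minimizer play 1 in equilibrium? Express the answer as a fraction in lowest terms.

6/19

Row minima are 1 and -3, so the maximizer's maximin is 1; column maxima are 10 and 7, so the minimizer's minimax is 7. These differ, so the equilibrium is in mixed strategies.
Let the minimizer play 1 with probability q. The maximizer is indifferent when 10q + (1−q) = −3q + 7(1−q), giving q = 6/19.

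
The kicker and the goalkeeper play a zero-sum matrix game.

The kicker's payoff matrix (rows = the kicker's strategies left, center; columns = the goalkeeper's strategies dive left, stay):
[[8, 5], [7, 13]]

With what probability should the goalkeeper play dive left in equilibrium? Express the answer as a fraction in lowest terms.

Row minima are 5 and 7, so the kicker's maximin is 7; column maxima are 8 and 13, so the goalkeeper's minimax is 8. These differ, so the equilibrium is in mixed strategies.
Let the goalkeeper play dive left with probability q. The kicker is indifferent when 8q + 5(1−q) = 7q + 13(1−q), giving q = 8/9.

8/9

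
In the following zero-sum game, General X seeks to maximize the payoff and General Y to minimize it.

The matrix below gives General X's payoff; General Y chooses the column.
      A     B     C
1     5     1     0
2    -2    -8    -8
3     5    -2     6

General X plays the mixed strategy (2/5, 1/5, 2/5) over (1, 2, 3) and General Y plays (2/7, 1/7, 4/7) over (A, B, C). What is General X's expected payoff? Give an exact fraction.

6/5

Against (2/7, 1/7, 4/7), each row's expected payoff is 1: 11/7; 2: -44/7; 3: 32/7.
Taking the (2/5, 1/5, 2/5)-weighted average: (2/5)·(11/7) + (1/5)·(-44/7) + (2/5)·(32/7) = 6/5.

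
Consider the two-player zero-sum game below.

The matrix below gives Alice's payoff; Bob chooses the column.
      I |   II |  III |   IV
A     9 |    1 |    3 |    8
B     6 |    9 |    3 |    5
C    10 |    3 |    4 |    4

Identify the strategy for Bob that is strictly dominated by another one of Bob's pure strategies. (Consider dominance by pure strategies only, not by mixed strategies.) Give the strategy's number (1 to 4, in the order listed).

Bob prefers columns that give Alice less. Compare I with III: 3 < 9, 3 < 6, 4 < 10.
So III strictly dominates I for Bob; I is strictly dominated.

1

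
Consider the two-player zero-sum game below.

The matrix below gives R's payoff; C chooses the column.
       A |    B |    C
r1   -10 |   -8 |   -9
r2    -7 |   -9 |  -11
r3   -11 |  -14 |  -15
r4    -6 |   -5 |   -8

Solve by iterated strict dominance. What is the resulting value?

-8

Row r2 is strictly dominated by row r4 (-6>-7, -5>-9, -8>-11); eliminate r2.
Row r1 is strictly dominated by row r4 (-6>-10, -5>-8, -8>-9); eliminate r1.
Row r3 is strictly dominated by row r4 (-6>-11, -5>-14, -8>-15); eliminate r3.
Column A is strictly dominated by C for C (-8<-6); eliminate A.
Column B is strictly dominated by C for C (-8<-5); eliminate B.
Only (r4, C) remains, with payoff -8.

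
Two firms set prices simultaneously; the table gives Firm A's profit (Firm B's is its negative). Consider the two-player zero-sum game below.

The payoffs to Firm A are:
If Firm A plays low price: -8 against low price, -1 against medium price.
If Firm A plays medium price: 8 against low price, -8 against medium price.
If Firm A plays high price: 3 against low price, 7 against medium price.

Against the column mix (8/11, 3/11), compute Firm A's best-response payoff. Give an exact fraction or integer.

45/11

low price: (-8)·(8/11) + (-1)·(3/11) = -67/11.
medium price: (8)·(8/11) + (-8)·(3/11) = 40/11.
high price: (3)·(8/11) + (7)·(3/11) = 45/11.
The best pure response is high price with expected payoff 45/11.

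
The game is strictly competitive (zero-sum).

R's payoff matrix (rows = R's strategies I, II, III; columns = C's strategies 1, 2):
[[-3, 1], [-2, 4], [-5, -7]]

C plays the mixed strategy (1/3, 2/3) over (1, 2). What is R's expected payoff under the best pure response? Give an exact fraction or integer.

2

I: (-3)·(1/3) + (1)·(2/3) = -1/3.
II: (-2)·(1/3) + (4)·(2/3) = 2.
III: (-5)·(1/3) + (-7)·(2/3) = -19/3.
The best pure response is II with expected payoff 2.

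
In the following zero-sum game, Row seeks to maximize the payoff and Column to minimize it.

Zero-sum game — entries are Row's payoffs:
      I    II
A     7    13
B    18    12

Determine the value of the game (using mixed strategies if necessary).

25/2

Row minima are 7 and 12, so Row's maximin is 12; column maxima are 18 and 13, so Column's minimax is 13. These differ, so the equilibrium is in mixed strategies.
Let Row play A with probability p. Column is indifferent when 7p + 18(1−p) = 13p + 12(1−p), giving p = 1/2.
Let Column play I with probability q. Row is indifferent when 7q + 13(1−q) = 18q + 12(1−q), giving q = 1/12.
The value is 7·(1/12) + (13)·(11/12) = 25/2.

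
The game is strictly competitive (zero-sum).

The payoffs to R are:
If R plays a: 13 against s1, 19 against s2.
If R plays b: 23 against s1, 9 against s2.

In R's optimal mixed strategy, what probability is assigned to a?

7/10

Row minima are 13 and 9, so R's maximin is 13; column maxima are 23 and 19, so C's minimax is 19. These differ, so the equilibrium is in mixed strategies.
Let R play a with probability p. C is indifferent when 13p + 23(1−p) = 19p + 9(1−p), giving p = 7/10.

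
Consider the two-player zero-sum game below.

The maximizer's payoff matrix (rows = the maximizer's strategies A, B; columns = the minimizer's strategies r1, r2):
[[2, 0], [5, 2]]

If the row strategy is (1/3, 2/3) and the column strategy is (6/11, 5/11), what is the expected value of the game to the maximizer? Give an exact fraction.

92/33

Against (6/11, 5/11), each row's expected payoff is A: 12/11; B: 40/11.
Taking the (1/3, 2/3)-weighted average: (1/3)·(12/11) + (2/3)·(40/11) = 92/33.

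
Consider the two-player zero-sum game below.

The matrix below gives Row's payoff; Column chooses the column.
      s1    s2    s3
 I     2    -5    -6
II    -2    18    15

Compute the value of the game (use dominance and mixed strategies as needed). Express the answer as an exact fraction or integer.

Column s2 is strictly dominated by s3 for Column (it gives Row more in every row).
The remaining 2×2 game on (I, II) × (s1, s3) has no saddle point. Let Row play I with probability p; indifference gives 2p − 2(1−p) = −6p + 15(1−p), so p = 17/25.
Similarly Column's optimal q on s1 is 21/25, and the value is 2·(21/25) + (-6)·(4/25) = 18/25.

18/25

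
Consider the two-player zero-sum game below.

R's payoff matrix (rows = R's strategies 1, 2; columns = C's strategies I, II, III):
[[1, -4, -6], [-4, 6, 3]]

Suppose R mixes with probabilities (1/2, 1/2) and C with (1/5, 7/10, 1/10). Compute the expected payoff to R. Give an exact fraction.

Against (1/5, 7/10, 1/10), each row's expected payoff is 1: -16/5; 2: 37/10.
Taking the (1/2, 1/2)-weighted average: (1/2)·(-16/5) + (1/2)·(37/10) = 1/4.

1/4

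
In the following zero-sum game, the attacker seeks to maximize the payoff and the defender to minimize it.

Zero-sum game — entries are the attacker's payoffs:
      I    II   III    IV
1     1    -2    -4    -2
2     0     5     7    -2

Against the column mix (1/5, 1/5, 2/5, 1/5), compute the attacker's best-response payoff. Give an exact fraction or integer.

1: (1)·(1/5) + (-2)·(1/5) + (-4)·(2/5) + (-2)·(1/5) = -11/5.
2: (0)·(1/5) + (5)·(1/5) + (7)·(2/5) + (-2)·(1/5) = 17/5.
The best pure response is 2 with expected payoff 17/5.

17/5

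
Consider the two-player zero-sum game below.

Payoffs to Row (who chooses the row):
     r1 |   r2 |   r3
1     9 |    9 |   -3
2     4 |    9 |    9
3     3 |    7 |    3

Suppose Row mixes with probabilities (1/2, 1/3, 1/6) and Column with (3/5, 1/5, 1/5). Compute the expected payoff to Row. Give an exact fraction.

89/15

Against (3/5, 1/5, 1/5), each row's expected payoff is 1: 33/5; 2: 6; 3: 19/5.
Taking the (1/2, 1/3, 1/6)-weighted average: (1/2)·(33/5) + (1/3)·(6) + (1/6)·(19/5) = 89/15.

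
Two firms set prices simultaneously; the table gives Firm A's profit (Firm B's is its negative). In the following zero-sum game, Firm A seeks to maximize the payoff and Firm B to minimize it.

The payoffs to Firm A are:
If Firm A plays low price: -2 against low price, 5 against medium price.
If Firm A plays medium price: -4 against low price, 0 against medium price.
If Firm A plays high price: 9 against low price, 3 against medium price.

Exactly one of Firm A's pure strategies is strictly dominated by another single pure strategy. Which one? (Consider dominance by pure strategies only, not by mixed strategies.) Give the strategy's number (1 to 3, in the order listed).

2

Compare medium price with low price: -2 > -4, 5 > 0.
So low price strictly dominates medium price for Firm A; medium price is strictly dominated.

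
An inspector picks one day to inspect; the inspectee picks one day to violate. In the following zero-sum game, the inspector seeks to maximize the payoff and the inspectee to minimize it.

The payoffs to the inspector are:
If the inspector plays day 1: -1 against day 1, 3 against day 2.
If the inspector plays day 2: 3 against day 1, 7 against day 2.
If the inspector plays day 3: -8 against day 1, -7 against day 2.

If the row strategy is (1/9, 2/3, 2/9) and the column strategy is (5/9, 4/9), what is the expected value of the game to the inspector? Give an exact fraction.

Against (5/9, 4/9), each row's expected payoff is day 1: 7/9; day 2: 43/9; day 3: -68/9.
Taking the (1/9, 2/3, 2/9)-weighted average: (1/9)·(7/9) + (2/3)·(43/9) + (2/9)·(-68/9) = 43/27.

43/27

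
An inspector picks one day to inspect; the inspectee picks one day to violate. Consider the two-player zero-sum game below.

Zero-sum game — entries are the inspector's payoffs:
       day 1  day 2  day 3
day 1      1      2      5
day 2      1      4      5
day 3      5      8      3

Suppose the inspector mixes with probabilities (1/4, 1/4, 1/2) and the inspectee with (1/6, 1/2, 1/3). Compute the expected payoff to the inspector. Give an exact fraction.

Against (1/6, 1/2, 1/3), each row's expected payoff is day 1: 17/6; day 2: 23/6; day 3: 35/6.
Taking the (1/4, 1/4, 1/2)-weighted average: (1/4)·(17/6) + (1/4)·(23/6) + (1/2)·(35/6) = 55/12.

55/12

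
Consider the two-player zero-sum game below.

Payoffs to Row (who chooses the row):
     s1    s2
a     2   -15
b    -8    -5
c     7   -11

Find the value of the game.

-41/7

Row a is strictly dominated by row c, so Row never plays it.
The remaining 2×2 game on (b, c) × (s1, s2) has no saddle point. Let Row play b with probability p; indifference gives −8p + 7(1−p) = −5p − 11(1−p), so p = 6/7.
Similarly Column's optimal q on s1 is 2/7, and the value is -8·(2/7) + (-5)·(5/7) = -41/7.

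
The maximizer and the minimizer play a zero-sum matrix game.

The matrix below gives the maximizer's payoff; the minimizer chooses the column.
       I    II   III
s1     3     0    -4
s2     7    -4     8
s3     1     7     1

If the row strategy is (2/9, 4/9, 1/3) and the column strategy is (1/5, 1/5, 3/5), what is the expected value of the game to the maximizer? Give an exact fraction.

41/15

Against (1/5, 1/5, 3/5), each row's expected payoff is s1: -9/5; s2: 27/5; s3: 11/5.
Taking the (2/9, 4/9, 1/3)-weighted average: (2/9)·(-9/5) + (4/9)·(27/5) + (1/3)·(11/5) = 41/15.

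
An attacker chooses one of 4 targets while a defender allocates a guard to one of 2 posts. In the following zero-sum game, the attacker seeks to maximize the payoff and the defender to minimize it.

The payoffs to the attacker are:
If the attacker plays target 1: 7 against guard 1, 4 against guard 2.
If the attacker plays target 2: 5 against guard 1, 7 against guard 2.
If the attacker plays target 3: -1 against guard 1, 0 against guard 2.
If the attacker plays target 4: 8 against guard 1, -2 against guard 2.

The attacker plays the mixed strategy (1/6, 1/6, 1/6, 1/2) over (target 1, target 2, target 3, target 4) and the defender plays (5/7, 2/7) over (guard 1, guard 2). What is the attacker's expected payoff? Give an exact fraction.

185/42

Against (5/7, 2/7), each row's expected payoff is target 1: 43/7; target 2: 39/7; target 3: -5/7; target 4: 36/7.
Taking the (1/6, 1/6, 1/6, 1/2)-weighted average: (1/6)·(43/7) + (1/6)·(39/7) + (1/6)·(-5/7) + (1/2)·(36/7) = 185/42.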